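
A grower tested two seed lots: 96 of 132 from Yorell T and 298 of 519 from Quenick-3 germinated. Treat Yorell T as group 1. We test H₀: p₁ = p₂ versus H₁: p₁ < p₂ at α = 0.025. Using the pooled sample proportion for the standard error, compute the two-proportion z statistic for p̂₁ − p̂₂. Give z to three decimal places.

z = 3.213

p̂₁ = 96/132 = 0.72727, p̂₂ = 298/519 = 0.57418.
Pooled p̂ = (96+298)/(132+519) = 394/651 = 0.60522.
SE = √(0.238928 × 0.00950254) = 0.04765.
z = (0.72727 − 0.57418)/0.04765 = 0.15309/0.04765 = 3.213.
p-value = P(Z < 3.213) ≈ 0.9993, so at α = 0.025 we fail to reject H₀.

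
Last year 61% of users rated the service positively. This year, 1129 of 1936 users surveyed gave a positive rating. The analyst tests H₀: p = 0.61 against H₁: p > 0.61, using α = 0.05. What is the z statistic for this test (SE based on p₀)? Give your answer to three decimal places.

z = -2.421

p̂ = 1129/1936 = 0.583161.
Standard error under H₀: √(0.61×0.39/1936) = 0.011085.
z = (0.583161 − 0.61)/0.011085 = -0.026839/0.011085 = -2.421.
p-value = P(Z > -2.421) ≈ 0.9923. With α = 0.05, fail to reject H₀.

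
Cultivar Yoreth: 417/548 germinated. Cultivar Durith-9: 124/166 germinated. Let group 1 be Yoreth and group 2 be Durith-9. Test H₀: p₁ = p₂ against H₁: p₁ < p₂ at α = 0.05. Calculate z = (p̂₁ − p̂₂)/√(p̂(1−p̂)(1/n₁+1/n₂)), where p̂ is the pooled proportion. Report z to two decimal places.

z = 0.37

p̂₁ = 417/548 ≈ 0.7609, p̂₂ = 124/166 ≈ 0.7470.
Pooled p̂ = (417+124)/(548+166) = 541/714 = 0.7577.
SE = √(p̂(1−p̂)(1/n₁+1/n₂)) = √(0.7577·0.2423·0.00784891) = √(0.00144098) = 0.0380.
z = (0.7609 − 0.7470)/0.0380 = 0.0139/0.0380 = 0.37.
p-value = P(Z < 0.368) ≈ 0.6435, so at α = 0.05 we fail to reject H₀.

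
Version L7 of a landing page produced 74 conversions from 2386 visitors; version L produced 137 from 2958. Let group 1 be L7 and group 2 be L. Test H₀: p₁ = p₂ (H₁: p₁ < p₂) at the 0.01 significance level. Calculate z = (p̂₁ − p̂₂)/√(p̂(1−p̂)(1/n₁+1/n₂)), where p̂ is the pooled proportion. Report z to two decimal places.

p̂₁ = 74/2386 ≈ 0.03101, p̂₂ = 137/2958 ≈ 0.04632.
Pooled p̂ = (74+137)/(2386+2958) = 211/5344 = 0.03948.
SE = √(p̂(1−p̂)(1/n₁+1/n₂)) = √(0.03948·0.96052·0.000757178) = √(2.87157e-05) = 0.00536.
z = (0.03101 − 0.04632)/0.00536 = -0.01531/0.00536 = -2.86.
p-value = P(Z < -2.855) ≈ 0.0021; since p < α = 0.01, reject H₀.

z = -2.86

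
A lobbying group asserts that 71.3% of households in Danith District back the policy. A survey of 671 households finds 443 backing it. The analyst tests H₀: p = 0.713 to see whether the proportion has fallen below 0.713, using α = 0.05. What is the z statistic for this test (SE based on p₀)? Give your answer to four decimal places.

z = -3.0230

p̂ = 443/671 ≈ 0.660209.
Standard error under H₀: √(0.713×0.287/671) = 0.017463.
z = (0.660209 − 0.713)/0.017463 = -0.052791/0.017463 = -3.0230.
p-value = P(Z < -3.023) ≈ 0.0013, so at α = 0.05 we reject H₀.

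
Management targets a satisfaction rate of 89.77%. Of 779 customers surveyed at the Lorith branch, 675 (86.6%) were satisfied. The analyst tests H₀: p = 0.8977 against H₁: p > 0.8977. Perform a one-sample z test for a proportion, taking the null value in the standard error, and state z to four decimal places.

z = -2.8740

p̂ = 675/779 = 0.8664955.
Under H₀, SE = √(0.8977·0.1023/779) = √(0.000117888) = 0.0108576.
z = (0.8664955 − 0.8977)/0.0108576 = -0.0312045/0.0108576 = -2.8740.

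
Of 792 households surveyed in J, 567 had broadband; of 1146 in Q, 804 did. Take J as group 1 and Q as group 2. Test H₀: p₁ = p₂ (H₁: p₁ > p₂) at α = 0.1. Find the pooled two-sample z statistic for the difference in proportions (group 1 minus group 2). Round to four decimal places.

p̂₁ = 567/792 ≈ 0.7159091, p̂₂ = 804/1146 ≈ 0.7015707.
Pooled p̂ = (567+804)/(792+1146) = 1371/1938 = 0.7074303.
SE = √(0.206973 × 0.00213523) = 0.0210222.
z = (0.7159091 − 0.7015707)/0.0210222 = 0.0143384/0.0210222 = 0.6821.
p-value = P(Z > 0.682) ≈ 0.2476, so at α = 0.1 we fail to reject H₀.

z = 0.6821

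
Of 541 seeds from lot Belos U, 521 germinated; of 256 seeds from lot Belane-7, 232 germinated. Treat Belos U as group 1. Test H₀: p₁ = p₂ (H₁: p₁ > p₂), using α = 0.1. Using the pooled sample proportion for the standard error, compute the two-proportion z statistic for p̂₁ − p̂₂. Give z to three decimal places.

p̂₁ = 521/541 = 0.963031, p̂₂ = 232/256 = 0.906250.
Pooled p̂ = (521+232)/(541+256) = 753/797 = 0.944793.
SE = √(p̂(1−p̂)(1/n₁+1/n₂)) = √(0.944793·0.055207·0.00575468) = √(0.00030016) = 0.017325.
z = (0.963031 − 0.906250)/0.017325 = 0.056781/0.017325 = 3.277.
p-value = P(Z > 3.277) ≈ 0.0005, so at α = 0.1 we reject H₀.

z = 3.277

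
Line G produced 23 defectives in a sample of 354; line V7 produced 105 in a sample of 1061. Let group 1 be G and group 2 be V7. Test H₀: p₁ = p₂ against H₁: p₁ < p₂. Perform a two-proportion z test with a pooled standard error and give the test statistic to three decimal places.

p̂₁ = 23/354 ≈ 0.064972, p̂₂ = 105/1061 ≈ 0.098963.
Pooled p̂ = (23+105)/(354+1061) = 128/1415 = 0.090459.
SE = √(0.0822765 × 0.00376737) = 0.017606.
z = (0.064972 − 0.098963)/0.017606 = -0.033991/0.017606 = -1.931.

z = -1.931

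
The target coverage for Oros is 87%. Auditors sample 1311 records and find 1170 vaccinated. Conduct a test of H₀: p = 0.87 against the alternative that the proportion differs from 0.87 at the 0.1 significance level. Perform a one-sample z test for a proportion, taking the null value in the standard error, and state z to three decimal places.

p̂ = 1170/1311 ≈ 0.89245.
SE = √(p₀(1−p₀)/n) = √(0.1131/1311) = 0.00929.
z = (0.89245 − 0.87)/0.00929 = 0.02245/0.00929 = 2.417.
p-value = 2·P(Z > 2.417) ≈ 0.0157; since p < α = 0.1, reject H₀.

z = 2.417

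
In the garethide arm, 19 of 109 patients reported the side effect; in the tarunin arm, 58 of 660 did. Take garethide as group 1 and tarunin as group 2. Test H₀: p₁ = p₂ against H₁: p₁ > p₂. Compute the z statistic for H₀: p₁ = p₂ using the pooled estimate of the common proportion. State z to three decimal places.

p̂₁ = 19/109 ≈ 0.17431, p̂₂ = 58/660 ≈ 0.08788.
Pooled p̂ = (19+58)/(109+660) = 77/769 = 0.10013.
SE = √(0.090104 × 0.0106895) = 0.03103.
z = (0.17431 − 0.08788)/0.03103 = 0.08643/0.03103 = 2.785.

z = 2.785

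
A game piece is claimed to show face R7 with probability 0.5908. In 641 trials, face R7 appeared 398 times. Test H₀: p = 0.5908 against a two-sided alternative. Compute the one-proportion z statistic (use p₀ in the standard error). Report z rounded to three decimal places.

z = 1.550

p̂ = 398/641 ≈ 0.62090.
Under H₀, SE = √(0.5908·0.4092/641) = √(0.000377153) = 0.01942.
z = (0.62090 − 0.5908)/0.01942 = 0.03010/0.01942 = 1.550.
p-value = 2·P(Z > 1.550) ≈ 0.1211.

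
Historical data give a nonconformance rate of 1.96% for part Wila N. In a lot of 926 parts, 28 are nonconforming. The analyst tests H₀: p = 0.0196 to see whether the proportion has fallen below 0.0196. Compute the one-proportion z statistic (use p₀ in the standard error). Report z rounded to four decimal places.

z = 2.3352

p̂ = 28/926 ≈ 0.0302376.
SE = √(p₀(1−p₀)/n) = √(0.019216/926) = 0.0045554.
z = (0.0302376 − 0.0196)/0.0045554 = 0.0106376/0.0045554 = 2.3352.
p-value = P(Z < 2.335) ≈ 0.9902.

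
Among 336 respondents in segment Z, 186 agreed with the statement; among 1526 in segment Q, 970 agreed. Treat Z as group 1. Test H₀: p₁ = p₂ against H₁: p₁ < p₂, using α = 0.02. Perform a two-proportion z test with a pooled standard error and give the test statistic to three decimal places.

p̂₁ = 186/336 ≈ 0.55357, p̂₂ = 970/1526 ≈ 0.63565.
Pooled p̂ = (186+970)/(336+1526) = 1156/1862 = 0.62084.
SE = √(p̂(1−p̂)(1/n₁+1/n₂)) = √(0.62084·0.37916·0.0036315) = √(0.000854848) = 0.02924.
z = (0.55357 − 0.63565)/0.02924 = -0.08208/0.02924 = -2.807.
p-value = P(Z < -2.807) ≈ 0.0025. With α = 0.02, reject H₀.

z = -2.807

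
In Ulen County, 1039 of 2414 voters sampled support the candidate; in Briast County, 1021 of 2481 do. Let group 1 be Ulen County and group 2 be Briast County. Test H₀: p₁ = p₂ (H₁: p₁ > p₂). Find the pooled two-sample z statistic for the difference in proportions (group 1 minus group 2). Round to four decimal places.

z = 1.3376

p̂₁ = 1039/2414 = 0.4304060, p̂₂ = 1021/2481 = 0.4115276.
Pooled p̂ = (1039+1021)/(2414+2481) = 2060/4895 = 0.4208376.
SE = √(p̂(1−p̂)(1/n₁+1/n₂)) = √(0.4208376·0.5791624·0.000817313) = √(0.000199207) = 0.0141141.
z = (0.4304060 − 0.4115276)/0.0141141 = 0.0188784/0.0141141 = 1.3376.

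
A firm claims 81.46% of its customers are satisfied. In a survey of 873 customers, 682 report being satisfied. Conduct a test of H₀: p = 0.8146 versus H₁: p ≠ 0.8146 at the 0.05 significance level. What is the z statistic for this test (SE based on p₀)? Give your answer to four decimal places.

p̂ = 682/873 ≈ 0.781214.
Standard error under H₀: √(0.8146×0.1854/873) = 0.013153.
z = (0.781214 − 0.8146)/0.013153 = -0.033386/0.013153 = -2.5383.
Two-sided p-value ≈ 2·Φ(−2.538) = 0.0111. With α = 0.05, reject H₀.

z = -2.5383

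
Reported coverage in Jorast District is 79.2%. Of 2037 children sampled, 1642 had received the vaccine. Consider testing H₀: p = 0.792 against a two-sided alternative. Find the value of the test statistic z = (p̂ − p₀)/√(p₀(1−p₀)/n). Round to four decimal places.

z = 1.5665

p̂ = 1642/2037 = 0.8060874.
Standard error under H₀: √(0.792×0.208/2037) = 0.0089929.
z = (0.8060874 − 0.792)/0.0089929 = 0.0140874/0.0089929 = 1.5665.
p-value = 2·P(Z > 1.567) ≈ 0.1172.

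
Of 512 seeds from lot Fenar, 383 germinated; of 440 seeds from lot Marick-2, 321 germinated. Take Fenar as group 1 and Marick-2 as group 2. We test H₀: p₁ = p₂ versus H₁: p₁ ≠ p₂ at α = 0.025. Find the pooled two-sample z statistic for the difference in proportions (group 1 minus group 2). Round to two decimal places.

z = 0.65

p̂₁ = 383/512 ≈ 0.7480, p̂₂ = 321/440 ≈ 0.7295.
Pooled p̂ = (383+321)/(512+440) = 704/952 = 0.7395.
SE = √(0.192642 × 0.00422585) = 0.0285.
z = (0.7480 − 0.7295)/0.0285 = 0.0185/0.0285 = 0.65.
Two-sided p-value ≈ 2·Φ(−0.648) = 0.5167. With α = 0.025, fail to reject H₀.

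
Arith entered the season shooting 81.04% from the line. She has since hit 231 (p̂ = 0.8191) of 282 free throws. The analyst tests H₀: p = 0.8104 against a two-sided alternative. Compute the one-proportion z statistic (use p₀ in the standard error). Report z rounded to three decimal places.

p̂ = 231/282 = 0.81915.
Standard error under H₀: √(0.8104×0.1896/282) = 0.02334.
z = (0.81915 − 0.8104)/0.02334 = 0.00875/0.02334 = 0.375.

z = 0.375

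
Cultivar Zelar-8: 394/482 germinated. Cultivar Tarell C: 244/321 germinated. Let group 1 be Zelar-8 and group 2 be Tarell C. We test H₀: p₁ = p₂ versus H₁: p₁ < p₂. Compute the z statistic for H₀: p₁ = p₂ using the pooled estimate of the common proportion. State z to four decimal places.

p̂₁ = 394/482 ≈ 0.817427, p̂₂ = 244/321 ≈ 0.760125.
Pooled p̂ = (394+244)/(482+321) = 638/803 = 0.794521.
SE = √(0.163258 × 0.00518995) = 0.029108.
z = (0.817427 − 0.760125)/0.029108 = 0.057302/0.029108 = 1.9686.

z = 1.9686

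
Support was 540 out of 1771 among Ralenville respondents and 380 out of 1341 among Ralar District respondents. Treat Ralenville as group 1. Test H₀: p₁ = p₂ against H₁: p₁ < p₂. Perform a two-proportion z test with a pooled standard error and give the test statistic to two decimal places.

z = 1.30

p̂₁ = 540/1771 ≈ 0.3049, p̂₂ = 380/1341 ≈ 0.2834.
Pooled p̂ = (540+380)/(1771+1341) = 920/3112 = 0.2956.
SE = √(p̂(1−p̂)(1/n₁+1/n₂)) = √(0.2956·0.7044·0.00131036) = √(0.000272861) = 0.0165.
z = (0.3049 − 0.2834)/0.0165 = 0.0215/0.0165 = 1.30.
p-value = P(Z < 1.304) ≈ 0.9039.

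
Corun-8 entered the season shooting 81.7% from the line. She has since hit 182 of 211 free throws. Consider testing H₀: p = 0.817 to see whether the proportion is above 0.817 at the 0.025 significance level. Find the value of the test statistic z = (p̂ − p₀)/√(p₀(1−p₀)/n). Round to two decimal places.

p̂ = 182/211 = 0.8626.
Standard error under H₀: √(0.817×0.183/211) = 0.0266.
z = (0.8626 − 0.817)/0.0266 = 0.0456/0.0266 = 1.71.
p-value = P(Z > 1.712) ≈ 0.0435; since p > α = 0.025, fail to reject H₀.

z = 1.71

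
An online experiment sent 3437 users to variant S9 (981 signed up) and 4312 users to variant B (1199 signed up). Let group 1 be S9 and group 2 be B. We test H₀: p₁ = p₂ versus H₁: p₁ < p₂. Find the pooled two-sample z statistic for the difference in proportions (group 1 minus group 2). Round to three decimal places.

p̂₁ = 981/3437 = 0.28542, p̂₂ = 1199/4312 = 0.27806.
Pooled p̂ = (981+1199)/(3437+4312) = 2180/7749 = 0.28133.
SE = √(p̂(1−p̂)(1/n₁+1/n₂)) = √(0.28133·0.71867·0.000522862) = √(0.000105713) = 0.01028.
z = (0.28542 − 0.27806)/0.01028 = 0.00736/0.01028 = 0.716.
p-value = P(Z < 0.716) ≈ 0.7630.

z = 0.716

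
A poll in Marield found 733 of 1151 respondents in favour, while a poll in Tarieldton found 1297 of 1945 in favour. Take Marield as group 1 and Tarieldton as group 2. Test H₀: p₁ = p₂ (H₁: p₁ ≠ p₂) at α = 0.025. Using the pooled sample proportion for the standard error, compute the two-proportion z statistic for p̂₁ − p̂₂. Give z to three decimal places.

p̂₁ = 733/1151 ≈ 0.63684, p̂₂ = 1297/1945 ≈ 0.66684.
Pooled p̂ = (733+1297)/(1151+1945) = 2030/3096 = 0.65568.
SE = √(0.225762 × 0.00138295) = 0.01767.
z = (0.63684 − 0.66684)/0.01767 = -0.03000/0.01767 = -1.698.
Two-sided p-value ≈ 2·Φ(−1.698) = 0.0895; since p > α = 0.025, fail to reject H₀.

z = -1.698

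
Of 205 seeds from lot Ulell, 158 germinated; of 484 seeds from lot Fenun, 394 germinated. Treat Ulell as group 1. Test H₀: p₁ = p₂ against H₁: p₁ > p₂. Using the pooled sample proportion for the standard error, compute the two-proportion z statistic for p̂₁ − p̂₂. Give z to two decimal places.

p̂₁ = 158/205 ≈ 0.7707, p̂₂ = 394/484 ≈ 0.8140.
Pooled p̂ = (158+394)/(205+484) = 552/689 = 0.8012.
SE = √(0.159302 × 0.00694416) = 0.0333.
z = (0.7707 − 0.8140)/0.0333 = -0.0433/0.0333 = -1.30.
p-value = P(Z > -1.302) ≈ 0.9036.

z = -1.30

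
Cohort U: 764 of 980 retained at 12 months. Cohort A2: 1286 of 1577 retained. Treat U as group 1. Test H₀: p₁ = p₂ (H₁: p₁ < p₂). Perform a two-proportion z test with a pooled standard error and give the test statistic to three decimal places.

p̂₁ = 764/980 = 0.77959, p̂₂ = 1286/1577 = 0.81547.
Pooled p̂ = (764+1286)/(980+1577) = 2050/2557 = 0.80172.
SE = √(p̂(1−p̂)(1/n₁+1/n₂)) = √(0.80172·0.19828·0.00165452) = √(0.000263011) = 0.01622.
z = (0.77959 − 0.81547)/0.01622 = -0.03588/0.01622 = -2.212.

z = -2.212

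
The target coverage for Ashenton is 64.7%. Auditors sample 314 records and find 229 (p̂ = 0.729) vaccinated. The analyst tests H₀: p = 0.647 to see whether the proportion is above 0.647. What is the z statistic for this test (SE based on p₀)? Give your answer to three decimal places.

p̂ = 229/314 ≈ 0.72930.
Standard error under H₀: √(0.647×0.353/314) = 0.02697.
z = (0.72930 − 0.647)/0.02697 = 0.08230/0.02697 = 3.052.
p-value = P(Z > 3.052) ≈ 0.0011.

z = 3.052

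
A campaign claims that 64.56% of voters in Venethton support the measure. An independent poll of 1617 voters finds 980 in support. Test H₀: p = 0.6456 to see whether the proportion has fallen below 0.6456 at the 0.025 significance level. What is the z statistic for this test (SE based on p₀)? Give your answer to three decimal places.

p̂ = 980/1617 = 0.606061.
SE = √(p₀(1−p₀)/n) = √(0.2288/1617) = 0.011895.
z = (0.606061 − 0.6456)/0.011895 = -0.039539/0.011895 = -3.324.
p-value = P(Z < -3.324) ≈ 0.0004. With α = 0.025, reject H₀.

z = -3.324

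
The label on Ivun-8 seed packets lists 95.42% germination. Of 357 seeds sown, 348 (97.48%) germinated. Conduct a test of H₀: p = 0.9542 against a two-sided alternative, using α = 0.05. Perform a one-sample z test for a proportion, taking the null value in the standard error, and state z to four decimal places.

p̂ = 348/357 ≈ 0.974790.
Standard error under H₀: √(0.9542×0.0458/357) = 0.011064.
z = (0.974790 − 0.9542)/0.011064 = 0.020590/0.011064 = 1.8610.
Two-sided p-value ≈ 2·Φ(−1.861) = 0.0628, so at α = 0.05 we fail to reject H₀.

z = 1.8610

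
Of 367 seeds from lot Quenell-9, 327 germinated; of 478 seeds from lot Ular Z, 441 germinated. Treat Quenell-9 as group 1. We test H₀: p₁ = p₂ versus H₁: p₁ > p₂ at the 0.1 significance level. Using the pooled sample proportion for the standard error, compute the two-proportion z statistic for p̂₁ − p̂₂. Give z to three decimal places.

p̂₁ = 327/367 = 0.89101, p̂₂ = 441/478 = 0.92259.
Pooled p̂ = (327+441)/(367+478) = 768/845 = 0.90888.
SE = √(0.0828206 × 0.00481685) = 0.01997.
z = (0.89101 − 0.92259)/0.01997 = -0.03158/0.01997 = -1.581.
p-value = P(Z > -1.581) ≈ 0.9431; since p > α = 0.1, fail to reject H₀.

z = -1.581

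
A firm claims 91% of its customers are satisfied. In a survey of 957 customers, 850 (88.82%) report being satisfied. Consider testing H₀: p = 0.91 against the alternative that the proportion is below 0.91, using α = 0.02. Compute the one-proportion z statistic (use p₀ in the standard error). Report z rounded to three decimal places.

z = -2.357

p̂ = 850/957 ≈ 0.888192.
SE = √(p₀(1−p₀)/n) = √(0.0819/957) = 0.009251.
z = (0.888192 − 0.91)/0.009251 = -0.021808/0.009251 = -2.357.
p-value = P(Z < -2.357) ≈ 0.0092; since p < α = 0.02, reject H₀.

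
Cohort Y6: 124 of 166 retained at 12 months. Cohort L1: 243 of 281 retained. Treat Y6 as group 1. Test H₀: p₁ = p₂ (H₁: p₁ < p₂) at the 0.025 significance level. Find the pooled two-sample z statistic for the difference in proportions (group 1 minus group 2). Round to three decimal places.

z = -3.139

p̂₁ = 124/166 = 0.74699, p̂₂ = 243/281 = 0.86477.
Pooled p̂ = (124+243)/(166+281) = 367/447 = 0.82103.
SE = √(0.14694 × 0.00958282) = 0.03752.
z = (0.74699 − 0.86477)/0.03752 = -0.11778/0.03752 = -3.139.
p-value = P(Z < -3.139) ≈ 0.0008, so at α = 0.025 we reject H₀.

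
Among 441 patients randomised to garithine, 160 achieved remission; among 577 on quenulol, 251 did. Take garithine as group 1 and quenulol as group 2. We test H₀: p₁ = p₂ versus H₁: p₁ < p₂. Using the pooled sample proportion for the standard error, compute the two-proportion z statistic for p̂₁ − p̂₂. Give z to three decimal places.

p̂₁ = 160/441 ≈ 0.362812, p̂₂ = 251/577 ≈ 0.435009.
Pooled p̂ = (160+251)/(441+577) = 411/1018 = 0.403733.
SE = √(0.240733 × 0.00400068) = 0.031034.
z = (0.362812 − 0.435009)/0.031034 = -0.072197/0.031034 = -2.326.

z = -2.326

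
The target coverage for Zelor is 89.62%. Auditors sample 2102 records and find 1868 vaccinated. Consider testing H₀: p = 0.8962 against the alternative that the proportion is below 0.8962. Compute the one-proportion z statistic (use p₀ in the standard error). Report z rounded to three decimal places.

z = -1.131

p̂ = 1868/2102 = 0.88868.
SE = √(p₀(1−p₀)/n) = √(0.093026/2102) = 0.00665.
z = (0.88868 − 0.8962)/0.00665 = -0.00752/0.00665 = -1.131.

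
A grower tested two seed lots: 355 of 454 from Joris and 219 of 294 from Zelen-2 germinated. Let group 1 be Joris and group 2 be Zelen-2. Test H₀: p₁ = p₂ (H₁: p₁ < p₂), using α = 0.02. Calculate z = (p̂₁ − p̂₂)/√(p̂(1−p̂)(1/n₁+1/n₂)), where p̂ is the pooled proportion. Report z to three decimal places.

p̂₁ = 355/454 ≈ 0.78194, p̂₂ = 219/294 ≈ 0.74490.
Pooled p̂ = (355+219)/(454+294) = 574/748 = 0.76738.
SE = √(0.178508 × 0.005604) = 0.03163.
z = (0.78194 − 0.74490)/0.03163 = 0.03704/0.03163 = 1.171.
p-value = P(Z < 1.171) ≈ 0.8792, so at α = 0.02 we fail to reject H₀.

z = 1.171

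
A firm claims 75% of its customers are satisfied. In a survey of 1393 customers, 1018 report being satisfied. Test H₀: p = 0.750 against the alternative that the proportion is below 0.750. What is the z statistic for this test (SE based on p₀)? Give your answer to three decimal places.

z = -1.655

p̂ = 1018/1393 ≈ 0.73080.
Under H₀, SE = √(0.75·0.25/1393) = √(0.000134602) = 0.01160.
z = (0.73080 − 0.75)/0.01160 = -0.01920/0.01160 = -1.655.
p-value = P(Z < -1.655) ≈ 0.0489.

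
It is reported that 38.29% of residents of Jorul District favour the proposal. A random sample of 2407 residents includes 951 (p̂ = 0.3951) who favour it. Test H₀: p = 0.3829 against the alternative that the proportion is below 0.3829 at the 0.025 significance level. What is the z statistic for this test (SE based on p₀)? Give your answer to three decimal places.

z = 1.231

p̂ = 951/2407 = 0.39510.
Under H₀, SE = √(0.3829·0.6171/2407) = √(9.81668e-05) = 0.00991.
z = (0.39510 − 0.3829)/0.00991 = 0.01220/0.00991 = 1.231.
p-value = P(Z < 1.231) ≈ 0.8909; since p > α = 0.025, fail to reject H₀.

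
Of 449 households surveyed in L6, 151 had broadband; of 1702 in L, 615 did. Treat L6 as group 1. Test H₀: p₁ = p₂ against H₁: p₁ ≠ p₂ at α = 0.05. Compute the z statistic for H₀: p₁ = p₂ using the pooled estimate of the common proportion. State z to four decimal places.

p̂₁ = 151/449 ≈ 0.336303, p̂₂ = 615/1702 ≈ 0.361340.
Pooled p̂ = (151+615)/(449+1702) = 766/2151 = 0.356113.
SE = √(p̂(1−p̂)(1/n₁+1/n₂)) = √(0.356113·0.643887·0.00281472) = √(0.000645405) = 0.025405.
z = (0.336303 − 0.361340)/0.025405 = -0.025037/0.025405 = -0.9855.
Two-sided p-value ≈ 2·Φ(−0.986) = 0.3244. With α = 0.05, fail to reject H₀.

z = -0.9855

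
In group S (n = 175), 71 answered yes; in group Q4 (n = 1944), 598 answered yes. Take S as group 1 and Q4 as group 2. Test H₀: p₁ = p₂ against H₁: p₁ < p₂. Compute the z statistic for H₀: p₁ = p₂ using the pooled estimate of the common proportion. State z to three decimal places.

z = 2.674

p̂₁ = 71/175 = 0.40571, p̂₂ = 598/1944 = 0.30761.
Pooled p̂ = (71+598)/(175+1944) = 669/2119 = 0.31571.
SE = √(p̂(1−p̂)(1/n₁+1/n₂)) = √(0.31571·0.68429·0.00622869) = √(0.00134564) = 0.03668.
z = (0.40571 − 0.30761)/0.03668 = 0.09810/0.03668 = 2.674.
p-value = P(Z < 2.674) ≈ 0.9963.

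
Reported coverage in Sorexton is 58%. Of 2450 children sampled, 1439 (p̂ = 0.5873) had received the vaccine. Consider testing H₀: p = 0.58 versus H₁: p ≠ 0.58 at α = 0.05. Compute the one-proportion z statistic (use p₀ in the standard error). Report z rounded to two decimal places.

z = 0.74

p̂ = 1439/2450 ≈ 0.58735.
Standard error under H₀: √(0.58×0.42/2450) = 0.00997.
z = (0.58735 − 0.58)/0.00997 = 0.00735/0.00997 = 0.74.
p-value = 2·P(Z > 0.737) ≈ 0.4612. With α = 0.05, fail to reject H₀.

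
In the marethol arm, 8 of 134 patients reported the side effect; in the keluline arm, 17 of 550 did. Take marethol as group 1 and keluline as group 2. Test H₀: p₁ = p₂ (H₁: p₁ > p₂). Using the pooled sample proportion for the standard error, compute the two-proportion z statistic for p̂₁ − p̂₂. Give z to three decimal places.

z = 1.593

p̂₁ = 8/134 = 0.059701, p̂₂ = 17/550 = 0.030909.
Pooled p̂ = (8+17)/(134+550) = 25/684 = 0.036550.
SE = √(0.0352138 × 0.00928087) = 0.018078.
z = (0.059701 − 0.030909)/0.018078 = 0.028792/0.018078 = 1.593.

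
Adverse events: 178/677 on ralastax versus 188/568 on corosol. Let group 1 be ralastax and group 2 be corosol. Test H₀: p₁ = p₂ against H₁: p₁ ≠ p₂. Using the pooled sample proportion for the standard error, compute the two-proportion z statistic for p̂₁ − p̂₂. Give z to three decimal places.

p̂₁ = 178/677 ≈ 0.26292, p̂₂ = 188/568 ≈ 0.33099.
Pooled p̂ = (178+188)/(677+568) = 366/1245 = 0.29398.
SE = √(0.207554 × 0.00323767) = 0.02592.
z = (0.26292 − 0.33099)/0.02592 = -0.06807/0.02592 = -2.626.

z = -2.626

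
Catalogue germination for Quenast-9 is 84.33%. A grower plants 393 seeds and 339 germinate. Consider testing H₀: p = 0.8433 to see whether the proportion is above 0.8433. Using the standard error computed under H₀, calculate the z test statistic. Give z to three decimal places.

p̂ = 339/393 ≈ 0.86260.
SE = √(p₀(1−p₀)/n) = √(0.13215/393) = 0.01834.
z = (0.86260 − 0.8433)/0.01834 = 0.01930/0.01834 = 1.052.

z = 1.052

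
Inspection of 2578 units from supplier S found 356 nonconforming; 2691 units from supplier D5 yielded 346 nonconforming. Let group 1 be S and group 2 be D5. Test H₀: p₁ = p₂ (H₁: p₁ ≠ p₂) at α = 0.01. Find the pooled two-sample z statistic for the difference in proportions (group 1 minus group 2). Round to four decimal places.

p̂₁ = 356/2578 ≈ 0.138092, p̂₂ = 346/2691 ≈ 0.128577.
Pooled p̂ = (356+346)/(2578+2691) = 702/5269 = 0.133232.
SE = √(p̂(1−p̂)(1/n₁+1/n₂)) = √(0.133232·0.866768·0.000759507) = √(8.77088e-05) = 0.009365.
z = (0.138092 − 0.128577)/0.009365 = 0.009515/0.009365 = 1.0160.
p-value = 2·P(Z > 1.016) ≈ 0.3096, so at α = 0.01 we fail to reject H₀.

z = 1.0160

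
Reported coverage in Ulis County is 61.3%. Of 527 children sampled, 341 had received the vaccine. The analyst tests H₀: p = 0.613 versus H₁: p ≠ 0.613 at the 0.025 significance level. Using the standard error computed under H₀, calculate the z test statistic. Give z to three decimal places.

z = 1.605

p̂ = 341/527 = 0.64706.
Standard error under H₀: √(0.613×0.387/527) = 0.02122.
z = (0.64706 − 0.613)/0.02122 = 0.03406/0.02122 = 1.605.
p-value = 2·P(Z > 1.605) ≈ 0.1084. With α = 0.025, fail to reject H₀.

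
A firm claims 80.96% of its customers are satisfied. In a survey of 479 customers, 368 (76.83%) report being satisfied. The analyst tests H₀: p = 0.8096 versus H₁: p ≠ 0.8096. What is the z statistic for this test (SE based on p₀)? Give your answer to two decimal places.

z = -2.30

p̂ = 368/479 = 0.76827.
SE = √(p₀(1−p₀)/n) = √(0.15415/479) = 0.01794.
z = (0.76827 − 0.8096)/0.01794 = -0.04133/0.01794 = -2.30.
p-value = 2·P(Z > 2.304) ≈ 0.0212.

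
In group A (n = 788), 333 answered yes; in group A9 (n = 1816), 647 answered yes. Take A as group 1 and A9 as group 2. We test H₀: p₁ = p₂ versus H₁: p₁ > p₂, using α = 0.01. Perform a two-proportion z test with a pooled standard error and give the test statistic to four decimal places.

z = 3.2087

p̂₁ = 333/788 ≈ 0.422589, p̂₂ = 647/1816 ≈ 0.356278.
Pooled p̂ = (333+647)/(788+1816) = 980/2604 = 0.376344.
SE = √(p̂(1−p̂)(1/n₁+1/n₂)) = √(0.376344·0.623656·0.0018197) = √(0.000427099) = 0.020666.
z = (0.422589 − 0.356278)/0.020666 = 0.066311/0.020666 = 3.2087.
p-value = P(Z > 3.209) ≈ 0.0007. With α = 0.01, reject H₀.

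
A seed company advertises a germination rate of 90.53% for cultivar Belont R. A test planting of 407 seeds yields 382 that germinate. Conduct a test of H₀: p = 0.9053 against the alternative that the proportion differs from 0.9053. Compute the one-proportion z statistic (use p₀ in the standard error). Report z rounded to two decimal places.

z = 2.29

p̂ = 382/407 = 0.93857.
Under H₀, SE = √(0.9053·0.0947/407) = √(0.000210644) = 0.01451.
z = (0.93857 − 0.9053)/0.01451 = 0.03327/0.01451 = 2.29.
p-value = 2·P(Z > 2.293) ≈ 0.0219.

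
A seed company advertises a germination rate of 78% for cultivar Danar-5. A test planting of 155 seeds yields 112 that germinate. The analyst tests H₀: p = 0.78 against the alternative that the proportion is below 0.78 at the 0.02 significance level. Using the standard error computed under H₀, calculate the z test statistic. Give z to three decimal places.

p̂ = 112/155 ≈ 0.72258.
SE = √(p₀(1−p₀)/n) = √(0.1716/155) = 0.03327.
z = (0.72258 − 0.78)/0.03327 = -0.05742/0.03327 = -1.726.
p-value = P(Z < -1.726) ≈ 0.0422, so at α = 0.02 we fail to reject H₀.

z = -1.726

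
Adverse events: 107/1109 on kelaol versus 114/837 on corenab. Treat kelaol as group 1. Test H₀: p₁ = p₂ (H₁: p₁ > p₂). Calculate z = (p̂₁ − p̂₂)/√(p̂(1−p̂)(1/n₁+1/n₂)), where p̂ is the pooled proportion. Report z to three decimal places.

z = -2.734

p̂₁ = 107/1109 ≈ 0.09648, p̂₂ = 114/837 ≈ 0.13620.
Pooled p̂ = (107+114)/(1109+837) = 221/1946 = 0.11357.
SE = √(0.100669 × 0.00209646) = 0.01453.
z = (0.09648 − 0.13620)/0.01453 = -0.03972/0.01453 = -2.734.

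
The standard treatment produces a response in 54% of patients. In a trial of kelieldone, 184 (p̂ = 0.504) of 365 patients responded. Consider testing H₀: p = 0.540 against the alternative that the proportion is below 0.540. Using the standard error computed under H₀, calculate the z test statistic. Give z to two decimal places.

z = -1.38

p̂ = 184/365 = 0.5041.
SE = √(p₀(1−p₀)/n) = √(0.2484/365) = 0.0261.
z = (0.5041 − 0.54)/0.0261 = -0.0359/0.0261 = -1.38.
p-value = P(Z < -1.376) ≈ 0.0844.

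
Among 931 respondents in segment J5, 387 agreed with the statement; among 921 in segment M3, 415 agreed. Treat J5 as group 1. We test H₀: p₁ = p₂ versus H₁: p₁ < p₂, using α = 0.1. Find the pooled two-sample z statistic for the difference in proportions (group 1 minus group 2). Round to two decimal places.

z = -1.52

p̂₁ = 387/931 = 0.4157, p̂₂ = 415/921 = 0.4506.
Pooled p̂ = (387+415)/(931+921) = 802/1852 = 0.4330.
SE = √(p̂(1−p̂)(1/n₁+1/n₂)) = √(0.4330·0.5670·0.00215989) = √(0.00053029) = 0.0230.
z = (0.4157 − 0.4506)/0.0230 = -0.0349/0.0230 = -1.52.
p-value = P(Z < -1.516) ≈ 0.0647. With α = 0.1, reject H₀.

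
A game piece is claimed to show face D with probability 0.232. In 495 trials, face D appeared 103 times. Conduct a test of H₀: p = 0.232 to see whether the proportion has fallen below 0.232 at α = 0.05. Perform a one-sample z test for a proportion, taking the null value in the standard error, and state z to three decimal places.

z = -1.261

p̂ = 103/495 ≈ 0.20808.
Under H₀, SE = √(0.232·0.768/495) = √(0.000359952) = 0.01897.
z = (0.20808 − 0.232)/0.01897 = -0.02392/0.01897 = -1.261.
p-value = P(Z < -1.261) ≈ 0.1037; since p > α = 0.05, fail to reject H₀.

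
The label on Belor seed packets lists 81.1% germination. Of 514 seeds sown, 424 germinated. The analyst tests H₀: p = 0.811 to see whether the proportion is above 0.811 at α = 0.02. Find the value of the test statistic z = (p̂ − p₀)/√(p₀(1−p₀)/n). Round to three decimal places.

p̂ = 424/514 ≈ 0.82490.
Under H₀, SE = √(0.811·0.189/514) = √(0.000298208) = 0.01727.
z = (0.82490 − 0.811)/0.01727 = 0.01390/0.01727 = 0.805.
p-value = P(Z > 0.805) ≈ 0.2104, so at α = 0.02 we fail to reject H₀.

z = 0.805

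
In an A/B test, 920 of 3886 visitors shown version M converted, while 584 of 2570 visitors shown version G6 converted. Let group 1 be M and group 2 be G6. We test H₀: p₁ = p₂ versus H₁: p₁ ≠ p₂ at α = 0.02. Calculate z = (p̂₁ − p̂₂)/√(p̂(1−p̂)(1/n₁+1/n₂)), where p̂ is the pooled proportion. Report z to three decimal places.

z = 0.885

p̂₁ = 920/3886 = 0.23675, p̂₂ = 584/2570 = 0.22724.
Pooled p̂ = (920+584)/(3886+2570) = 1504/6456 = 0.23296.
SE = √(p̂(1−p̂)(1/n₁+1/n₂)) = √(0.23296·0.76704·0.000646439) = √(0.000115513) = 0.01075.
z = (0.23675 − 0.22724)/0.01075 = 0.00951/0.01075 = 0.885.
Two-sided p-value ≈ 2·Φ(−0.885) = 0.3762; since p > α = 0.02, fail to reject H₀.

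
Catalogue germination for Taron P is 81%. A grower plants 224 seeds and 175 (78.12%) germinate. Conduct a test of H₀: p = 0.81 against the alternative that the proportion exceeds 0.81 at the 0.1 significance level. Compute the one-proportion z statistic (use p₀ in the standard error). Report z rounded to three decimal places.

p̂ = 175/224 ≈ 0.78125.
SE = √(p₀(1−p₀)/n) = √(0.1539/224) = 0.02621.
z = (0.78125 − 0.81)/0.02621 = -0.02875/0.02621 = -1.097.
p-value = P(Z > -1.097) ≈ 0.8636. With α = 0.1, fail to reject H₀.

z = -1.097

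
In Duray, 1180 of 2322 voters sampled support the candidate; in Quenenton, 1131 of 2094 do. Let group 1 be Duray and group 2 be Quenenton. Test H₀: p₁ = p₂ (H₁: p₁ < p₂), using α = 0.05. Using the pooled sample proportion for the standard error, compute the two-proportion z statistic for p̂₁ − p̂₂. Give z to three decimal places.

z = -2.121

p̂₁ = 1180/2322 = 0.508183, p̂₂ = 1131/2094 = 0.540115.
Pooled p̂ = (1180+1131)/(2322+2094) = 2311/4416 = 0.523324.
SE = √(p̂(1−p̂)(1/n₁+1/n₂)) = √(0.523324·0.476676·0.000908218) = √(0.00022656) = 0.015052.
z = (0.508183 − 0.540115)/0.015052 = -0.031932/0.015052 = -2.121.
p-value = P(Z < -2.121) ≈ 0.0169, so at α = 0.05 we reject H₀.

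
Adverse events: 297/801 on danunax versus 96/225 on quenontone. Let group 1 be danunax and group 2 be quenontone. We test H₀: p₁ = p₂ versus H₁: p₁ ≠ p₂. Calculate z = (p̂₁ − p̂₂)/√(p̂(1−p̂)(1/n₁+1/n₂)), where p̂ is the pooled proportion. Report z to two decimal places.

p̂₁ = 297/801 ≈ 0.3708, p̂₂ = 96/225 ≈ 0.4267.
Pooled p̂ = (297+96)/(801+225) = 393/1026 = 0.3830.
SE = √(0.236321 × 0.00569288) = 0.0367.
z = (0.3708 − 0.4267)/0.0367 = -0.0559/0.0367 = -1.52.
p-value = 2·P(Z > 1.523) ≈ 0.1276.

z = -1.52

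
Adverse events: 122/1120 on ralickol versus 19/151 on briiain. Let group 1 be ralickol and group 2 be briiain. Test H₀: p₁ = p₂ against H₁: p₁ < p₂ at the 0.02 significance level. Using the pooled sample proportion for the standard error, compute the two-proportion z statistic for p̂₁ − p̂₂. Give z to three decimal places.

z = -0.621

p̂₁ = 122/1120 = 0.10893, p̂₂ = 19/151 = 0.12583.
Pooled p̂ = (122+19)/(1120+151) = 141/1271 = 0.11094.
SE = √(0.0986294 × 0.00751537) = 0.02723.
z = (0.10893 − 0.12583)/0.02723 = -0.01690/0.02723 = -0.621.
p-value = P(Z < -0.621) ≈ 0.2674. With α = 0.02, fail to reject H₀.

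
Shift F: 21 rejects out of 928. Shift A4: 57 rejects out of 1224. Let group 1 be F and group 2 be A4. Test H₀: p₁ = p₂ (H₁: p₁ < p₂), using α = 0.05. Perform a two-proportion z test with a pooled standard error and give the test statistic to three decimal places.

p̂₁ = 21/928 = 0.022629, p̂₂ = 57/1224 = 0.046569.
Pooled p̂ = (21+57)/(928+1224) = 78/2152 = 0.036245.
SE = √(0.0349316 × 0.00189458) = 0.008135.
z = (0.022629 − 0.046569)/0.008135 = -0.023940/0.008135 = -2.943.
p-value = P(Z < -2.943) ≈ 0.0016; since p < α = 0.05, reject H₀.

z = -2.943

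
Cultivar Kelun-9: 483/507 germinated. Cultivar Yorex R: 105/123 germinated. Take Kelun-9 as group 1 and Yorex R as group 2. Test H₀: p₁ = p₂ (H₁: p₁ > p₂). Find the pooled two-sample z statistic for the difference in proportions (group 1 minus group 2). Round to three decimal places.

p̂₁ = 483/507 = 0.95266, p̂₂ = 105/123 = 0.85366.
Pooled p̂ = (483+105)/(507+123) = 588/630 = 0.93333.
SE = √(0.0622222 × 0.0101025) = 0.02507.
z = (0.95266 − 0.85366)/0.02507 = 0.09900/0.02507 = 3.949.

z = 3.949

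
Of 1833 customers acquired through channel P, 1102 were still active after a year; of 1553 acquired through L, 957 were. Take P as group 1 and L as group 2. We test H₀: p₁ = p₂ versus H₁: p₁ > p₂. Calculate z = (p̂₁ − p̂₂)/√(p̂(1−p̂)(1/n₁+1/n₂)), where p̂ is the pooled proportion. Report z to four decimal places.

p̂₁ = 1102/1833 ≈ 0.601200, p̂₂ = 957/1553 ≈ 0.616227.
Pooled p̂ = (1102+957)/(1833+1553) = 2059/3386 = 0.608092.
SE = √(0.238316 × 0.00118947) = 0.016837.
z = (0.601200 − 0.616227)/0.016837 = -0.015027/0.016837 = -0.8925.
p-value = P(Z > -0.892) ≈ 0.8139.

z = -0.8925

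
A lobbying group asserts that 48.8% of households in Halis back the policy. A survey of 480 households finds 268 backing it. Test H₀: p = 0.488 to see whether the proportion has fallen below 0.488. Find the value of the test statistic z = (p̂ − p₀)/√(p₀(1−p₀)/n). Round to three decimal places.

z = 3.083

p̂ = 268/480 ≈ 0.558333.
SE = √(p₀(1−p₀)/n) = √(0.24986/480) = 0.022815.
z = (0.558333 − 0.488)/0.022815 = 0.070333/0.022815 = 3.083.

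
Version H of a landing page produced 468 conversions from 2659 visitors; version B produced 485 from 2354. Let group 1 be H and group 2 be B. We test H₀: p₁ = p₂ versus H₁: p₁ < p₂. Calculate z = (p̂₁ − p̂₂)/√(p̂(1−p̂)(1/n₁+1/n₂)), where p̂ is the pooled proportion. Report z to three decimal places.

p̂₁ = 468/2659 ≈ 0.176006, p̂₂ = 485/2354 ≈ 0.206032.
Pooled p̂ = (468+485)/(2659+2354) = 953/5013 = 0.190106.
SE = √(0.153966 × 0.00080089) = 0.011104.
z = (0.176006 − 0.206032)/0.011104 = -0.030026/0.011104 = -2.704.

z = -2.704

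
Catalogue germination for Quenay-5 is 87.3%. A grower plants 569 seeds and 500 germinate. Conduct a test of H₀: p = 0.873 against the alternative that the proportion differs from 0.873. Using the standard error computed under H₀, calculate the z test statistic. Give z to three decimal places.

p̂ = 500/569 = 0.878735.
SE = √(p₀(1−p₀)/n) = √(0.11087/569) = 0.013959.
z = (0.878735 − 0.873)/0.013959 = 0.005735/0.013959 = 0.411.

z = 0.411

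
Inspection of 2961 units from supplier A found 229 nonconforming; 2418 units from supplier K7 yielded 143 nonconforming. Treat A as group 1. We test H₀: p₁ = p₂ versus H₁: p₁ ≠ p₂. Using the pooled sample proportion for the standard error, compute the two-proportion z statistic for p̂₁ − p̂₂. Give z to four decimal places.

p̂₁ = 229/2961 = 0.0773387, p̂₂ = 143/2418 = 0.0591398.
Pooled p̂ = (229+143)/(2961+2418) = 372/5379 = 0.0691578.
SE = √(0.064375 × 0.000751289) = 0.0069544.
z = (0.0773387 − 0.0591398)/0.0069544 = 0.0181989/0.0069544 = 2.6169.
Two-sided p-value ≈ 2·Φ(−2.617) = 0.0089.

z = 2.6169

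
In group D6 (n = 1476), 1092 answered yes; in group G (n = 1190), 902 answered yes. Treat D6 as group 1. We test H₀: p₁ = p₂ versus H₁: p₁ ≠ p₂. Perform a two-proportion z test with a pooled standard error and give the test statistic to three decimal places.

z = -1.073

p̂₁ = 1092/1476 = 0.739837, p̂₂ = 902/1190 = 0.757983.
Pooled p̂ = (1092+902)/(1476+1190) = 1994/2666 = 0.747937.
SE = √(0.188527 × 0.00151784) = 0.016916.
z = (0.739837 − 0.757983)/0.016916 = -0.018146/0.016916 = -1.073.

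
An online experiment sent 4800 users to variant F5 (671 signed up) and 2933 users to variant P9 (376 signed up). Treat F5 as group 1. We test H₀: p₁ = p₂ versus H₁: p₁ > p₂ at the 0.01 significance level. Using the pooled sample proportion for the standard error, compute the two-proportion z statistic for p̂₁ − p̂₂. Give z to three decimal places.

z = 1.446

p̂₁ = 671/4800 ≈ 0.139792, p̂₂ = 376/2933 ≈ 0.128196.
Pooled p̂ = (671+376)/(4800+2933) = 1047/7733 = 0.135394.
SE = √(0.117062 × 0.000549281) = 0.008019.
z = (0.139792 − 0.128196)/0.008019 = 0.011596/0.008019 = 1.446.
p-value = P(Z > 1.446) ≈ 0.0741, so at α = 0.01 we fail to reject H₀.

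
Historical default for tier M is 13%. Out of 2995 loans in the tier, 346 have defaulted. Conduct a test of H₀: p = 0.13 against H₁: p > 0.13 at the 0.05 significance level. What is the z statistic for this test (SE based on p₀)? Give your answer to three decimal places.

z = -2.355

p̂ = 346/2995 ≈ 0.115526.
Standard error under H₀: √(0.13×0.87/2995) = 0.006145.
z = (0.115526 − 0.13)/0.006145 = -0.014474/0.006145 = -2.355.
p-value = P(Z > -2.355) ≈ 0.9907. With α = 0.05, fail to reject H₀.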